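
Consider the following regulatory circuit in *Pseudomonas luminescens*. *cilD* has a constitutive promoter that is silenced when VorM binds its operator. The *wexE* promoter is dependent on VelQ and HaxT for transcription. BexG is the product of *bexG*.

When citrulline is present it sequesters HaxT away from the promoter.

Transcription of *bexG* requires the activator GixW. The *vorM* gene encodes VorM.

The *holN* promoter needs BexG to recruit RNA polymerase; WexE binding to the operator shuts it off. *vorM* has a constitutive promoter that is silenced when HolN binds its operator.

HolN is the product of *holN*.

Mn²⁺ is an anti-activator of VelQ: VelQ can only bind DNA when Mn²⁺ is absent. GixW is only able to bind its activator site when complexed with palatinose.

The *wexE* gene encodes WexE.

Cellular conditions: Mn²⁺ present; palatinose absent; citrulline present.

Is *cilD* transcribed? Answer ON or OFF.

Mn²⁺ is present, so VelQ is inactive.
Citrulline is present, so HaxT is inactive.
Required activator VelQ is absent, so *wexE* is not transcribed.
So WexE is not produced.
Palatinose is absent, so GixW is inactive.
Required activator GixW is absent, so *bexG* is not transcribed.
So BexG is not produced.
Required activator BexG is absent, so *holN* is not transcribed.
So HolN is not produced.
With no repressor bound, *vorM* is transcribed.
So VorM is produced and active.
With repressor VorM bound, *cilD* is not transcribed.

OFF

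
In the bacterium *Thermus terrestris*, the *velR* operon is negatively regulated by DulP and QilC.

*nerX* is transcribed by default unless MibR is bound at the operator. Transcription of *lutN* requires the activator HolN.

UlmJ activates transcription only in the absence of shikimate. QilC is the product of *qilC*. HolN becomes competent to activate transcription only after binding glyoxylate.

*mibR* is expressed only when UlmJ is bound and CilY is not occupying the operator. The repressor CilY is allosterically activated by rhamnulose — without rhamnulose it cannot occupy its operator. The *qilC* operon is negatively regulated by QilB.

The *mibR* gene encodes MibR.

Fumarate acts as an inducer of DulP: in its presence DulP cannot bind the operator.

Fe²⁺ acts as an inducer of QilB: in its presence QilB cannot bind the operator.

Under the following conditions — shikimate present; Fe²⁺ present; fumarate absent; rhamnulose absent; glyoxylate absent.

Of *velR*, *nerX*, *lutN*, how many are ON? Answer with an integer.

Fumarate is absent, so DulP is active.
Fe²⁺ is present, so QilB is inactive.
With no repressor bound, *qilC* is transcribed.
So QilC is produced and active.
With repressor DulP bound, *velR* is not transcribed.
→ *velR* is OFF.
Shikimate is present, so UlmJ is inactive.
Rhamnulose is absent, so CilY is inactive.
Required activator UlmJ is absent, so *mibR* is not transcribed.
So MibR is not produced.
With no repressor bound, *nerX* is transcribed.
→ *nerX* is ON.
Glyoxylate is absent, so HolN is inactive.
Required activator HolN is absent, so *lutN* is not transcribed.
→ *lutN* is OFF.
1 of the 3 genes is transcribed.

1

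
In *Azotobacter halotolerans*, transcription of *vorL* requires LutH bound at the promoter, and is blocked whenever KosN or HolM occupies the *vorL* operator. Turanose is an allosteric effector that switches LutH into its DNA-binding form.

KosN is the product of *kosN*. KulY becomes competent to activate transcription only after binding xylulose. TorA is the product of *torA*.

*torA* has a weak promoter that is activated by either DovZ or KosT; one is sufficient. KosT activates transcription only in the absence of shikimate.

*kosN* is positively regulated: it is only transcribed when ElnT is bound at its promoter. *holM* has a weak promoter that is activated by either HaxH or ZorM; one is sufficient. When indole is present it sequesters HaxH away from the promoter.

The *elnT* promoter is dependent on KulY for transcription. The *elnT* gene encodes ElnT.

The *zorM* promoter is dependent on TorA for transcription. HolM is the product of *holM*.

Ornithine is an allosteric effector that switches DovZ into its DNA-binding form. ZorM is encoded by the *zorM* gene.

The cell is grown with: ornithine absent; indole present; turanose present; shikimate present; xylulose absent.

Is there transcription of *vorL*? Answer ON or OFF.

Xylulose is absent, so KulY is inactive.
Required activator KulY is absent, so *elnT* is not transcribed.
So ElnT is not produced.
Required activator ElnT is absent, so *kosN* is not transcribed.
So KosN is not produced.
Turanose is present, so LutH is active.
Indole is present, so HaxH is inactive.
Ornithine is absent, so DovZ is inactive.
Shikimate is present, so KosT is inactive.
No activator is available at the *torA* promoter, so *torA* is not transcribed.
So TorA is not produced.
Required activator TorA is absent, so *zorM* is not transcribed.
So ZorM is not produced.
No activator is available at the *holM* promoter, so *holM* is not transcribed.
So HolM is not produced.
No repressor is bound and LutH is active, so *vorL* is transcribed.

ON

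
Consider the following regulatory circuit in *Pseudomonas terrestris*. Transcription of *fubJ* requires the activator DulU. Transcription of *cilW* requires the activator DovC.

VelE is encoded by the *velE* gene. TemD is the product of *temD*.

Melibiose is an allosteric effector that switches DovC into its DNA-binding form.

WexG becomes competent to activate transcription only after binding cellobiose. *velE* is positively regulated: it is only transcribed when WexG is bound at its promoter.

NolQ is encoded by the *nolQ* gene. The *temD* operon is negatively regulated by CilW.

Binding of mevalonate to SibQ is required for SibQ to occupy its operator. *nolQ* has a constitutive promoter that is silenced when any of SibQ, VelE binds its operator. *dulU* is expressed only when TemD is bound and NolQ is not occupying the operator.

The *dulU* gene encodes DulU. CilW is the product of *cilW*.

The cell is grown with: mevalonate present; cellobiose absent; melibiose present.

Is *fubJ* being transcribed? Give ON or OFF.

OFF

Melibiose is present, so DovC is active.
No repressor is bound and DovC is active, so *cilW* is transcribed.
So CilW is produced and active.
With repressor CilW bound, *temD* is not transcribed.
So TemD is not produced.
Mevalonate is present, so SibQ is active.
Cellobiose is absent, so WexG is inactive.
Required activator WexG is absent, so *velE* is not transcribed.
So VelE is not produced.
With repressor SibQ bound, *nolQ* is not transcribed.
So NolQ is not produced.
Required activator TemD is absent, so *dulU* is not transcribed.
So DulU is not produced.
Required activator DulU is absent, so *fubJ* is not transcribed.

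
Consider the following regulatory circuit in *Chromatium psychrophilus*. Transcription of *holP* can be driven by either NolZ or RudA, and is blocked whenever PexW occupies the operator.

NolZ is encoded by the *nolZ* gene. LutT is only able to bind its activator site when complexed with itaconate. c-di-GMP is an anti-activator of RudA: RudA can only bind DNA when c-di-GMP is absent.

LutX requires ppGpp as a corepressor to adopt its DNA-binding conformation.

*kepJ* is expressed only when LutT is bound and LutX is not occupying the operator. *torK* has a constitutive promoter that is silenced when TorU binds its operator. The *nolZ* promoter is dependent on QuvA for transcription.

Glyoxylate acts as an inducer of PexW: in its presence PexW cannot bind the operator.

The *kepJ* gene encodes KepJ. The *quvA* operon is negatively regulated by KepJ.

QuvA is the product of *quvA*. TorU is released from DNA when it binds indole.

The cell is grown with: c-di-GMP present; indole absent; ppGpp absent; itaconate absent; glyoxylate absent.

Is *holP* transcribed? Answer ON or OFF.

OFF

Itaconate is absent, so LutT is inactive.
ppGpp is absent, so LutX is inactive.
Required activator LutT is absent, so *kepJ* is not transcribed.
So KepJ is not produced.
With no repressor bound, *quvA* is transcribed.
So QuvA is produced and active.
No repressor is bound and QuvA is active, so *nolZ* is transcribed.
So NolZ is produced and active.
Glyoxylate is absent, so PexW is active.
c-di-GMP is present, so RudA is inactive.
With repressor PexW bound, *holP* is not transcribed.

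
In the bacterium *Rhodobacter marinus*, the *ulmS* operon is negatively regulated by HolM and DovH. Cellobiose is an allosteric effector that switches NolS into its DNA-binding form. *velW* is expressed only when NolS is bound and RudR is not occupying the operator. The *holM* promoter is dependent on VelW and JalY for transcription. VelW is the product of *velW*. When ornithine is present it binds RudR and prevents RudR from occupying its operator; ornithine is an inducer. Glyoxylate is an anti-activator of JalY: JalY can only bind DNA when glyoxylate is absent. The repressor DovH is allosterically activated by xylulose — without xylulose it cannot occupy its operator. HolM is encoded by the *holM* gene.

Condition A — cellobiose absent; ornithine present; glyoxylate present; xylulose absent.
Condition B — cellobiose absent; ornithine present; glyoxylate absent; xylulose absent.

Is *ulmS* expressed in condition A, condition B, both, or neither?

both

Condition A:
Cellobiose is absent, so NolS is inactive.
Ornithine is present, so RudR is inactive.
Required activator NolS is absent, so *velW* is not transcribed.
So VelW is not produced.
Glyoxylate is present, so JalY is inactive.
Required activator VelW is absent, so *holM* is not transcribed.
So HolM is not produced.
Xylulose is absent, so DovH is inactive.
With no repressor bound, *ulmS* is transcribed.
→ *ulmS* is ON in A.
Condition B:
Cellobiose is absent, so NolS is inactive.
Ornithine is present, so RudR is inactive.
Required activator NolS is absent, so *velW* is not transcribed.
So VelW is not produced.
Glyoxylate is absent, so JalY is active.
Required activator VelW is absent, so *holM* is not transcribed.
So HolM is not produced.
Xylulose is absent, so DovH is inactive.
With no repressor bound, *ulmS* is transcribed.
→ *ulmS* is ON in B.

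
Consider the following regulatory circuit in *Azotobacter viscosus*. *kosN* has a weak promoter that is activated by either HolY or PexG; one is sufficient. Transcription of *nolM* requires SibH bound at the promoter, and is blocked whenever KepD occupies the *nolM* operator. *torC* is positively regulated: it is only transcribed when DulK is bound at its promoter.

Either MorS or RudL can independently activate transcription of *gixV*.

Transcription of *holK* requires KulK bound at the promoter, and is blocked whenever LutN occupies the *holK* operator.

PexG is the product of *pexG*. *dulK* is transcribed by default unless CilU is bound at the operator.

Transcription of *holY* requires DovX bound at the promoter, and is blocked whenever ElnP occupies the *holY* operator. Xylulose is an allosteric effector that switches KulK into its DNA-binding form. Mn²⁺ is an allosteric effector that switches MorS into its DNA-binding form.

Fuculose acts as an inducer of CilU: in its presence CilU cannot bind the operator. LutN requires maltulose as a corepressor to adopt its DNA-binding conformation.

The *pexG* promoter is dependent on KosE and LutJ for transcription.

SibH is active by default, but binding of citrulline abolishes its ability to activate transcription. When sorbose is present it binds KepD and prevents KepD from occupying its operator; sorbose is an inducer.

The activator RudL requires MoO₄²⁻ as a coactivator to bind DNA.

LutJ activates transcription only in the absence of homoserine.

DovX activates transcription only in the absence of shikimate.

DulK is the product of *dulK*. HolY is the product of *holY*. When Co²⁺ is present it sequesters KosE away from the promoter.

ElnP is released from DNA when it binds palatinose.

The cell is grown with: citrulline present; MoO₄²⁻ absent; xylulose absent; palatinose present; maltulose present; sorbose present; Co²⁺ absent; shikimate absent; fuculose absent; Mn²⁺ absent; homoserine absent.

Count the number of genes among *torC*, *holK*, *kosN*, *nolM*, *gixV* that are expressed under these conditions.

Fuculose is absent, so CilU is active.
With repressor CilU bound, *dulK* is not transcribed.
So DulK is not produced.
Required activator DulK is absent, so *torC* is not transcribed.
→ *torC* is OFF.
Maltulose is present, so LutN is active.
Xylulose is absent, so KulK is inactive.
With repressor LutN bound, *holK* is not transcribed.
→ *holK* is OFF.
Shikimate is absent, so DovX is active.
Palatinose is present, so ElnP is inactive.
No repressor is bound and DovX is active, so *holY* is transcribed.
So HolY is produced and active.
Co²⁺ is absent, so KosE is active.
Homoserine is absent, so LutJ is active.
No repressor is bound and KosE and LutJ are active, so *pexG* is transcribed.
So PexG is produced and active.
Activator HolY is present, so *kosN* is transcribed.
→ *kosN* is ON.
Sorbose is present, so KepD is inactive.
Citrulline is present, so SibH is inactive.
Required activator SibH is absent, so *nolM* is not transcribed.
→ *nolM* is OFF.
Mn²⁺ is absent, so MorS is inactive.
MoO₄²⁻ is absent, so RudL is inactive.
No activator is available at the *gixV* promoter, so *gixV* is not transcribed.
→ *gixV* is OFF.
1 of the 5 genes is transcribed.

1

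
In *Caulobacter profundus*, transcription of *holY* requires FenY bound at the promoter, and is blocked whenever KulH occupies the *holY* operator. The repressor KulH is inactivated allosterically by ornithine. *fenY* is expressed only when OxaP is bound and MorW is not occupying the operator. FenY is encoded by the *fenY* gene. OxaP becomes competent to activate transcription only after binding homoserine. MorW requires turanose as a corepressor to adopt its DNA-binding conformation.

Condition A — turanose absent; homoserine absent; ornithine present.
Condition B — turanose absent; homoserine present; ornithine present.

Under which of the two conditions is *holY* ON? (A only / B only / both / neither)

Condition A:
Turanose is absent, so MorW is inactive.
Homoserine is absent, so OxaP is inactive.
Required activator OxaP is absent, so *fenY* is not transcribed.
So FenY is not produced.
Ornithine is present, so KulH is inactive.
Required activator FenY is absent, so *holY* is not transcribed.
→ *holY* is OFF in A.
Condition B:
Turanose is absent, so MorW is inactive.
Homoserine is present, so OxaP is active.
No repressor is bound and OxaP is active, so *fenY* is transcribed.
So FenY is produced and active.
Ornithine is present, so KulH is inactive.
No repressor is bound and FenY is active, so *holY* is transcribed.
→ *holY* is ON in B.

B only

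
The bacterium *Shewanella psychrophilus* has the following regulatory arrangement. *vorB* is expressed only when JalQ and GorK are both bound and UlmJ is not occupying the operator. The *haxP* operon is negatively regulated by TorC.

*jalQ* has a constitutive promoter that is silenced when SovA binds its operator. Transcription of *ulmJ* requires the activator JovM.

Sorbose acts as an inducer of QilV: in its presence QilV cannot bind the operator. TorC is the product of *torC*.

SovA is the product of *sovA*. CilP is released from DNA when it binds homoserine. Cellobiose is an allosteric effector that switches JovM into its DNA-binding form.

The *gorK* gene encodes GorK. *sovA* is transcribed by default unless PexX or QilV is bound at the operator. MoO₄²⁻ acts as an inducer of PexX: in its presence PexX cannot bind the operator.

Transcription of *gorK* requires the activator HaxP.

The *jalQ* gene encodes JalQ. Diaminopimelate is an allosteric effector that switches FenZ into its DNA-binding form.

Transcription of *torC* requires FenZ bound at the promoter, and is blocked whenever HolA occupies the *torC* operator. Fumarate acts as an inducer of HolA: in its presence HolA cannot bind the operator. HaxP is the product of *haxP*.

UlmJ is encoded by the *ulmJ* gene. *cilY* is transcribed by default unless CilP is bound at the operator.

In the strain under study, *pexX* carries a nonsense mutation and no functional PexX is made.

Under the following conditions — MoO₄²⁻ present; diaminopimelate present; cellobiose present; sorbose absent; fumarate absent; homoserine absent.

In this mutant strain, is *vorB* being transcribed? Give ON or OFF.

PexX is non-functional in this strain, so it has no effect.
Sorbose is absent, so QilV is active.
With repressor QilV bound, *sovA* is not transcribed.
So SovA is not produced.
With no repressor bound, *jalQ* is transcribed.
So JalQ is produced and active.
Diaminopimelate is present, so FenZ is active.
Fumarate is absent, so HolA is active.
With repressor HolA bound, *torC* is not transcribed.
So TorC is not produced.
With no repressor bound, *haxP* is transcribed.
So HaxP is produced and active.
No repressor is bound and HaxP is active, so *gorK* is transcribed.
So GorK is produced and active.
Cellobiose is present, so JovM is active.
No repressor is bound and JovM is active, so *ulmJ* is transcribed.
So UlmJ is produced and active.
With repressor UlmJ bound, *vorB* is not transcribed.

OFF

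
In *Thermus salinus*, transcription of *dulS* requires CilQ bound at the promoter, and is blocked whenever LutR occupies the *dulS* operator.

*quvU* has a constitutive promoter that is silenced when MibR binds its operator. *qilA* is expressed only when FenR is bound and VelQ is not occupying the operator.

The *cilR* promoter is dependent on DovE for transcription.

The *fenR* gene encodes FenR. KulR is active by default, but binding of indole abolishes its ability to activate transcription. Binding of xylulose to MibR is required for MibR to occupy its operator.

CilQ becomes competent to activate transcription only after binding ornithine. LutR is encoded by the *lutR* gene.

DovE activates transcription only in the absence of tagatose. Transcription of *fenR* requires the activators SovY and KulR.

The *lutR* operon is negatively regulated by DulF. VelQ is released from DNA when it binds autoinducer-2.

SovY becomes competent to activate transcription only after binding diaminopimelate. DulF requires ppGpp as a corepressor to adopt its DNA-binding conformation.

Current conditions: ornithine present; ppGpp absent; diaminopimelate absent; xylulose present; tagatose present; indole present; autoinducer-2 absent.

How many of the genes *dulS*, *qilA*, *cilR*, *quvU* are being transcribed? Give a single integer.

0

Ornithine is present, so CilQ is active.
ppGpp is absent, so DulF is inactive.
With no repressor bound, *lutR* is transcribed.
So LutR is produced and active.
With repressor LutR bound, *dulS* is not transcribed.
→ *dulS* is OFF.
Autoinducer-2 is absent, so VelQ is active.
Diaminopimelate is absent, so SovY is inactive.
Indole is present, so KulR is inactive.
Required activator SovY is absent, so *fenR* is not transcribed.
So FenR is not produced.
With repressor VelQ bound, *qilA* is not transcribed.
→ *qilA* is OFF.
Tagatose is present, so DovE is inactive.
Required activator DovE is absent, so *cilR* is not transcribed.
→ *cilR* is OFF.
Xylulose is present, so MibR is active.
With repressor MibR bound, *quvU* is not transcribed.
→ *quvU* is OFF.
0 of the 4 genes are transcribed.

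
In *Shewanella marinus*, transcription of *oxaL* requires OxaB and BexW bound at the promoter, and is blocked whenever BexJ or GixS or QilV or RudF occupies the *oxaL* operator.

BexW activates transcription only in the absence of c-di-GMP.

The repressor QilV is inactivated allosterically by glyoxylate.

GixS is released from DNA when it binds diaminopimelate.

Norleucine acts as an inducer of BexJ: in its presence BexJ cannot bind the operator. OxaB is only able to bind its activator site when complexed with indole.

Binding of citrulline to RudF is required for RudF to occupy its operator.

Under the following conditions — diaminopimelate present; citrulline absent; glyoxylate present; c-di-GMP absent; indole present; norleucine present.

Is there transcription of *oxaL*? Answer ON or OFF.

Norleucine is present, so BexJ is inactive.
Indole is present, so OxaB is active.
c-di-GMP is absent, so BexW is active.
Diaminopimelate is present, so GixS is inactive.
Glyoxylate is present, so QilV is inactive.
Citrulline is absent, so RudF is inactive.
No repressor is bound and OxaB and BexW are active, so *oxaL* is transcribed.

ON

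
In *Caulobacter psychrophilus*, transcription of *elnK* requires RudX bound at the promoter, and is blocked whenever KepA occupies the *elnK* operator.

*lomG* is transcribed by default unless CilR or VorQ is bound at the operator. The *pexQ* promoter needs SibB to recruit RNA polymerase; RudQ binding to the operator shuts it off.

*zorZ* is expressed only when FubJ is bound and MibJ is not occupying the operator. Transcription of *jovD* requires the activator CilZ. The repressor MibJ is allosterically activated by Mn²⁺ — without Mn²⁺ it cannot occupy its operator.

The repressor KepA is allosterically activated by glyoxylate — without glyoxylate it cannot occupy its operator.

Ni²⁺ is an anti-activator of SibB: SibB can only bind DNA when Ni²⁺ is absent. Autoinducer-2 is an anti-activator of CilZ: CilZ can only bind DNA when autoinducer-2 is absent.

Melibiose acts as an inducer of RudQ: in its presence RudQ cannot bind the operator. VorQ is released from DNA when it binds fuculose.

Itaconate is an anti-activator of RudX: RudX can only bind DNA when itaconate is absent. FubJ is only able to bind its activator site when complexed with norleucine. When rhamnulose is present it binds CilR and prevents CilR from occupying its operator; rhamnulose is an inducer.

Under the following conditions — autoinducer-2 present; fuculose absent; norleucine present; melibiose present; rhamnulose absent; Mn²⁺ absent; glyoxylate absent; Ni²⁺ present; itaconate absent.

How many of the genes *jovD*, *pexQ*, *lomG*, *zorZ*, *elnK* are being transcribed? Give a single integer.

2

Autoinducer-2 is present, so CilZ is inactive.
Required activator CilZ is absent, so *jovD* is not transcribed.
→ *jovD* is OFF.
Melibiose is present, so RudQ is inactive.
Ni²⁺ is present, so SibB is inactive.
Required activator SibB is absent, so *pexQ* is not transcribed.
→ *pexQ* is OFF.
Rhamnulose is absent, so CilR is active.
Fuculose is absent, so VorQ is active.
With repressor CilR bound, *lomG* is not transcribed.
→ *lomG* is OFF.
Mn²⁺ is absent, so MibJ is inactive.
Norleucine is present, so FubJ is active.
No repressor is bound and FubJ is active, so *zorZ* is transcribed.
→ *zorZ* is ON.
Glyoxylate is absent, so KepA is inactive.
Itaconate is absent, so RudX is active.
No repressor is bound and RudX is active, so *elnK* is transcribed.
→ *elnK* is ON.
2 of the 5 genes are transcribed.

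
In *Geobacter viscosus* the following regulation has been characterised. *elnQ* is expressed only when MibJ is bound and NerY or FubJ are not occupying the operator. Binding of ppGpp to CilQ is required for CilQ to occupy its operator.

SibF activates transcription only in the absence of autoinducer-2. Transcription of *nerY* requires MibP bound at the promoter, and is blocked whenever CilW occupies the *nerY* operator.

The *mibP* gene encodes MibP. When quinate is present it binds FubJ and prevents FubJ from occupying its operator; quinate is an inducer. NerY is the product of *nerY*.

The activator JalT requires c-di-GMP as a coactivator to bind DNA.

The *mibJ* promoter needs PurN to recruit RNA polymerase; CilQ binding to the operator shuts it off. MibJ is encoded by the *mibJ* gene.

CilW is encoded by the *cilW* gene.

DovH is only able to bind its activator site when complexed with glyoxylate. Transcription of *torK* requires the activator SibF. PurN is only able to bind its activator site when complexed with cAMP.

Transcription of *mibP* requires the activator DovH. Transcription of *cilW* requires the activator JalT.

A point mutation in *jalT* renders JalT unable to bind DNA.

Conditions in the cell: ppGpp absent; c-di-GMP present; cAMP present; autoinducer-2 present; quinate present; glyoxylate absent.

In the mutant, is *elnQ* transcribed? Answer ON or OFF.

JalT is non-functional in this strain, so it has no effect.
Required activator JalT is absent, so *cilW* is not transcribed.
So CilW is not produced.
Glyoxylate is absent, so DovH is inactive.
Required activator DovH is absent, so *mibP* is not transcribed.
So MibP is not produced.
Required activator MibP is absent, so *nerY* is not transcribed.
So NerY is not produced.
cAMP is present, so PurN is active.
ppGpp is absent, so CilQ is inactive.
No repressor is bound and PurN is active, so *mibJ* is transcribed.
So MibJ is produced and active.
Quinate is present, so FubJ is inactive.
No repressor is bound and MibJ is active, so *elnQ* is transcribed.

ON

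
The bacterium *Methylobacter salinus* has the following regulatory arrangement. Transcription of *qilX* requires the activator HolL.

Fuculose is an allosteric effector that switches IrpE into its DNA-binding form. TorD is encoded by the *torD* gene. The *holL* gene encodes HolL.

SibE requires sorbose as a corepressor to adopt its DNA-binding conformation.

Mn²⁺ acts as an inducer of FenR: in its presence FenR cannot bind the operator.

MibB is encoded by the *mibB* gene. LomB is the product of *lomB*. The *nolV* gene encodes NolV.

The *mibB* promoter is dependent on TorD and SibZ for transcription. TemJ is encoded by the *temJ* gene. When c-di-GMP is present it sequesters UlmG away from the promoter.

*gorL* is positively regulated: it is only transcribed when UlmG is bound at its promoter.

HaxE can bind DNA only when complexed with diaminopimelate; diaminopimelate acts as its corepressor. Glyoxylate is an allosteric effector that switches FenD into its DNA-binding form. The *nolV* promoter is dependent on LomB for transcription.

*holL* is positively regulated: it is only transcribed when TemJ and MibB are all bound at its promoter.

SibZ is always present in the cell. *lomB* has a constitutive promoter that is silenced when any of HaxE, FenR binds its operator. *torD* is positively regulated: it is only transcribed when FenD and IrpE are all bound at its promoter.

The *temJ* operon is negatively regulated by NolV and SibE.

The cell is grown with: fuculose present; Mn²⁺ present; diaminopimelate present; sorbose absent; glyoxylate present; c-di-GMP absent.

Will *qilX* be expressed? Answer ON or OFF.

Diaminopimelate is present, so HaxE is active.
Mn²⁺ is present, so FenR is inactive.
With repressor HaxE bound, *lomB* is not transcribed.
So LomB is not produced.
Required activator LomB is absent, so *nolV* is not transcribed.
So NolV is not produced.
Sorbose is absent, so SibE is inactive.
With no repressor bound, *temJ* is transcribed.
So TemJ is produced and active.
Glyoxylate is present, so FenD is active.
Fuculose is present, so IrpE is active.
No repressor is bound and FenD and IrpE are active, so *torD* is transcribed.
So TorD is produced and active.
SibZ is produced constitutively and is active.
No repressor is bound and TorD and SibZ are active, so *mibB* is transcribed.
So MibB is produced and active.
No repressor is bound and TemJ and MibB are active, so *holL* is transcribed.
So HolL is produced and active.
No repressor is bound and HolL is active, so *qilX* is transcribed.

ON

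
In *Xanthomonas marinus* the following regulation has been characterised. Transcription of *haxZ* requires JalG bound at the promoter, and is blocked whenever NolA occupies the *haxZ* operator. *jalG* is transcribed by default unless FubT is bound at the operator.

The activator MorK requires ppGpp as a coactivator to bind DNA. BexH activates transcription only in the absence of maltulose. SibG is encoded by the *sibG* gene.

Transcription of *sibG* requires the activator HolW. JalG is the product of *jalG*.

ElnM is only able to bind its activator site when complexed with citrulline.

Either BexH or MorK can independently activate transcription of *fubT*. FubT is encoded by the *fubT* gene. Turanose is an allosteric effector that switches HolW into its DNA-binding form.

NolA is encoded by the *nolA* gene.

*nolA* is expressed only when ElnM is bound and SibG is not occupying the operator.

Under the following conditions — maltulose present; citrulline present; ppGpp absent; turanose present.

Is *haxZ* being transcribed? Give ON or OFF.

ON

Citrulline is present, so ElnM is active.
Turanose is present, so HolW is active.
No repressor is bound and HolW is active, so *sibG* is transcribed.
So SibG is produced and active.
With repressor SibG bound, *nolA* is not transcribed.
So NolA is not produced.
Maltulose is present, so BexH is inactive.
ppGpp is absent, so MorK is inactive.
No activator is available at the *fubT* promoter, so *fubT* is not transcribed.
So FubT is not produced.
With no repressor bound, *jalG* is transcribed.
So JalG is produced and active.
No repressor is bound and JalG is active, so *haxZ* is transcribed.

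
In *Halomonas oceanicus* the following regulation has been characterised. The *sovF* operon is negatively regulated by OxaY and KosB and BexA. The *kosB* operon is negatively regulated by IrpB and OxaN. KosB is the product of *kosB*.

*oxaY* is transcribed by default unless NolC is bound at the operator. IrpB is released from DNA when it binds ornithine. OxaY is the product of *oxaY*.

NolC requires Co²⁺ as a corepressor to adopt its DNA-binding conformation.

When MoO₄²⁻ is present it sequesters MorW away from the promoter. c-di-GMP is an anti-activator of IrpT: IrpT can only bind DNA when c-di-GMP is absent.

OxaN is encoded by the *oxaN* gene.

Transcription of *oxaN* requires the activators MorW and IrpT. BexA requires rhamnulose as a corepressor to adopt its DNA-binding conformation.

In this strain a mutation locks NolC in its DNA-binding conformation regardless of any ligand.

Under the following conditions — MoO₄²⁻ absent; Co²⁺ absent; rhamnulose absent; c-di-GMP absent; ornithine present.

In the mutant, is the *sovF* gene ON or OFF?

NolC is constitutively active in this strain.
With repressor NolC bound, *oxaY* is not transcribed.
So OxaY is not produced.
Ornithine is present, so IrpB is inactive.
MoO₄²⁻ is absent, so MorW is active.
c-di-GMP is absent, so IrpT is active.
No repressor is bound and MorW and IrpT are active, so *oxaN* is transcribed.
So OxaN is produced and active.
With repressor OxaN bound, *kosB* is not transcribed.
So KosB is not produced.
Rhamnulose is absent, so BexA is inactive.
With no repressor bound, *sovF* is transcribed.

ON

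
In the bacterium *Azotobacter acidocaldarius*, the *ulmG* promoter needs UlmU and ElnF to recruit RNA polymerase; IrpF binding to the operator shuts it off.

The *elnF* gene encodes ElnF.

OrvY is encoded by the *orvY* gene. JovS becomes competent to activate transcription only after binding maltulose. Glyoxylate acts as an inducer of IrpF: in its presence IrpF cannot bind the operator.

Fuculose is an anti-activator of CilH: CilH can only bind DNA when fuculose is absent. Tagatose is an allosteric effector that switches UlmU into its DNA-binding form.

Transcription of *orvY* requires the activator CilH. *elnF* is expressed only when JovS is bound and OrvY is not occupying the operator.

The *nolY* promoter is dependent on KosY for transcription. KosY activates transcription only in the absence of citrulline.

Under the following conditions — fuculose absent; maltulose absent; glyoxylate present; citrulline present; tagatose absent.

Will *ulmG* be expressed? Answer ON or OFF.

Glyoxylate is present, so IrpF is inactive.
Tagatose is absent, so UlmU is inactive.
Maltulose is absent, so JovS is inactive.
Fuculose is absent, so CilH is active.
No repressor is bound and CilH is active, so *orvY* is transcribed.
So OrvY is produced and active.
With repressor OrvY bound, *elnF* is not transcribed.
So ElnF is not produced.
Required activator UlmU is absent, so *ulmG* is not transcribed.

OFF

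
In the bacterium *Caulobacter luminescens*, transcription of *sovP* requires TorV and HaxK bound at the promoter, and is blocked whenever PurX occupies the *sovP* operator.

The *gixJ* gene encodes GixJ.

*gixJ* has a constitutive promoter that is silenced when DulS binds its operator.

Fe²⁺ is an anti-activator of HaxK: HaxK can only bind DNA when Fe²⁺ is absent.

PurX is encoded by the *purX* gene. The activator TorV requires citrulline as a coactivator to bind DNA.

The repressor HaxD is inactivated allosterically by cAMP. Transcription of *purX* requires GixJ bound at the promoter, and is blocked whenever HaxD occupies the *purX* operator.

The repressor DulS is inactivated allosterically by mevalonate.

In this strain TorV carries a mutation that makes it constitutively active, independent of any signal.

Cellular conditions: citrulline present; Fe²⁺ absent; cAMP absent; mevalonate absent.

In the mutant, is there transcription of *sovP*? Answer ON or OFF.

ON

TorV is constitutively active in this strain.
Fe²⁺ is absent, so HaxK is active.
Mevalonate is absent, so DulS is active.
With repressor DulS bound, *gixJ* is not transcribed.
So GixJ is not produced.
cAMP is absent, so HaxD is active.
With repressor HaxD bound, *purX* is not transcribed.
So PurX is not produced.
No repressor is bound and TorV and HaxK are active, so *sovP* is transcribed.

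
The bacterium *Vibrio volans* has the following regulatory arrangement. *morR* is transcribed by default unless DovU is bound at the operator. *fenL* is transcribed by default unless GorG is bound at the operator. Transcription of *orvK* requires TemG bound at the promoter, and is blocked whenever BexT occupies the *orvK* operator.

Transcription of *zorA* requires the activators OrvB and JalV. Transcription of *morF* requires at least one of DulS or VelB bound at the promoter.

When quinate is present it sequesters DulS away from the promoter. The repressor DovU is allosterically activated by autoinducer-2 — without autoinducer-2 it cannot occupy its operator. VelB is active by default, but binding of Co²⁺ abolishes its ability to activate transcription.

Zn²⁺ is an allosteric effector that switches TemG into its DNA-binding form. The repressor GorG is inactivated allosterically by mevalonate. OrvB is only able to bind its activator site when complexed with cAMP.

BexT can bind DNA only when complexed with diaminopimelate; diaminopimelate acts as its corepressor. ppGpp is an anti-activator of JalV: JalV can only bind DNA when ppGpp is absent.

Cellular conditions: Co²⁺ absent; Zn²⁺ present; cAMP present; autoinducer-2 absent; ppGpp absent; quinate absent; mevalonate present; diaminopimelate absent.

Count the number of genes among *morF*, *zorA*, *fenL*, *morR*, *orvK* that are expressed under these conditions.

Quinate is absent, so DulS is active.
Co²⁺ is absent, so VelB is active.
Activator DulS is present, so *morF* is transcribed.
→ *morF* is ON.
cAMP is present, so OrvB is active.
ppGpp is absent, so JalV is active.
No repressor is bound and OrvB and JalV are active, so *zorA* is transcribed.
→ *zorA* is ON.
Mevalonate is present, so GorG is inactive.
With no repressor bound, *fenL* is transcribed.
→ *fenL* is ON.
Autoinducer-2 is absent, so DovU is inactive.
With no repressor bound, *morR* is transcribed.
→ *morR* is ON.
Diaminopimelate is absent, so BexT is inactive.
Zn²⁺ is present, so TemG is active.
No repressor is bound and TemG is active, so *orvK* is transcribed.
→ *orvK* is ON.
5 of the 5 genes are transcribed.

5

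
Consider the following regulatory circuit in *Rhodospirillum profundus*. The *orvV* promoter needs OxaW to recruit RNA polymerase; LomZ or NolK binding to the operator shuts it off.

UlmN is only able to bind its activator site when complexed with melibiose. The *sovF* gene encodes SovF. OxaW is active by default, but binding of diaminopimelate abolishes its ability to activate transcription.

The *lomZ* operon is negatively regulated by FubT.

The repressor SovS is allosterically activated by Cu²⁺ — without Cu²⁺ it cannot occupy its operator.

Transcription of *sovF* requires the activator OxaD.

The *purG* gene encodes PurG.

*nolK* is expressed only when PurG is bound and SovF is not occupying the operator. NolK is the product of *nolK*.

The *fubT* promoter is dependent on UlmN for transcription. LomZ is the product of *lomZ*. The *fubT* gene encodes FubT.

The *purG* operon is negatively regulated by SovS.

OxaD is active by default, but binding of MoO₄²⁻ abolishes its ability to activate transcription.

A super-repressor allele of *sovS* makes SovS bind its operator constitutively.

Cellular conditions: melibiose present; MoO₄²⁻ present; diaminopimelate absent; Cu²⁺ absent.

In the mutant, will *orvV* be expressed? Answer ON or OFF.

ON

Melibiose is present, so UlmN is active.
No repressor is bound and UlmN is active, so *fubT* is transcribed.
So FubT is produced and active.
With repressor FubT bound, *lomZ* is not transcribed.
So LomZ is not produced.
MoO₄²⁻ is present, so OxaD is inactive.
Required activator OxaD is absent, so *sovF* is not transcribed.
So SovF is not produced.
SovS is constitutively active in this strain.
With repressor SovS bound, *purG* is not transcribed.
So PurG is not produced.
Required activator PurG is absent, so *nolK* is not transcribed.
So NolK is not produced.
Diaminopimelate is absent, so OxaW is active.
No repressor is bound and OxaW is active, so *orvV* is transcribed.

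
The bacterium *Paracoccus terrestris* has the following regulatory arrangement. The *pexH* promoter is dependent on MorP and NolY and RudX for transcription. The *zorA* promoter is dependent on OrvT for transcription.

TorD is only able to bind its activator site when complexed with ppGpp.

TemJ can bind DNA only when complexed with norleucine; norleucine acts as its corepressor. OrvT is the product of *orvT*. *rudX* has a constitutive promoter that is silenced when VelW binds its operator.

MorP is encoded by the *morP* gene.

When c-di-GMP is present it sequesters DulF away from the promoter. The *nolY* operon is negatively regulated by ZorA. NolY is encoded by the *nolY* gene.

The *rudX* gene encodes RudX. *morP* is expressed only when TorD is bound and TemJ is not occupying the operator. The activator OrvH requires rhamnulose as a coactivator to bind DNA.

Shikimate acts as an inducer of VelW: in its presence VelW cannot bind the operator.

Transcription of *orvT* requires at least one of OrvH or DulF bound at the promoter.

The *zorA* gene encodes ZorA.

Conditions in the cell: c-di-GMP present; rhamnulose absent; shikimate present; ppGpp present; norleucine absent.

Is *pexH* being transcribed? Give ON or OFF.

ON

ppGpp is present, so TorD is active.
Norleucine is absent, so TemJ is inactive.
No repressor is bound and TorD is active, so *morP* is transcribed.
So MorP is produced and active.
Rhamnulose is absent, so OrvH is inactive.
c-di-GMP is present, so DulF is inactive.
No activator is available at the *orvT* promoter, so *orvT* is not transcribed.
So OrvT is not produced.
Required activator OrvT is absent, so *zorA* is not transcribed.
So ZorA is not produced.
With no repressor bound, *nolY* is transcribed.
So NolY is produced and active.
Shikimate is present, so VelW is inactive.
With no repressor bound, *rudX* is transcribed.
So RudX is produced and active.
No repressor is bound and MorP and NolY and RudX are active, so *pexH* is transcribed.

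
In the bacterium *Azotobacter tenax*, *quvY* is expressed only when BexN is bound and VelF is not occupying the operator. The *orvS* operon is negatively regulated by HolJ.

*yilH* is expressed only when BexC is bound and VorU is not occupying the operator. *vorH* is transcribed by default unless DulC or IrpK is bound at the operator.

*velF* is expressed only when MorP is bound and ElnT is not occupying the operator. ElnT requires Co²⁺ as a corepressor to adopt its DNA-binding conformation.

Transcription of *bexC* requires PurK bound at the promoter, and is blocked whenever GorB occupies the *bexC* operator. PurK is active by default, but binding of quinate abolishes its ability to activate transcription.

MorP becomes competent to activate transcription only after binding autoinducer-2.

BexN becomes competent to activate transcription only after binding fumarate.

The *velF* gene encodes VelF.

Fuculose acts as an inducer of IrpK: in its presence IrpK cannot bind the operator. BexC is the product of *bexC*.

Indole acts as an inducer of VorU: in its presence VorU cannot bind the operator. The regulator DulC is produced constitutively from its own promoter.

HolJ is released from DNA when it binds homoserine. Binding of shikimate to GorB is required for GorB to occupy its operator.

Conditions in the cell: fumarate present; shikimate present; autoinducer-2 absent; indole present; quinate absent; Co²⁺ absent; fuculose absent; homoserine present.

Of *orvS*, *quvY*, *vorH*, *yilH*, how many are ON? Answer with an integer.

Homoserine is present, so HolJ is inactive.
With no repressor bound, *orvS* is transcribed.
→ *orvS* is ON.
Co²⁺ is absent, so ElnT is inactive.
Autoinducer-2 is absent, so MorP is inactive.
Required activator MorP is absent, so *velF* is not transcribed.
So VelF is not produced.
Fumarate is present, so BexN is active.
No repressor is bound and BexN is active, so *quvY* is transcribed.
→ *quvY* is ON.
DulC is produced constitutively and is active.
Fuculose is absent, so IrpK is active.
With repressor DulC bound, *vorH* is not transcribed.
→ *vorH* is OFF.
Indole is present, so VorU is inactive.
Quinate is absent, so PurK is active.
Shikimate is present, so GorB is active.
With repressor GorB bound, *bexC* is not transcribed.
So BexC is not produced.
Required activator BexC is absent, so *yilH* is not transcribed.
→ *yilH* is OFF.
2 of the 4 genes are transcribed.

2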